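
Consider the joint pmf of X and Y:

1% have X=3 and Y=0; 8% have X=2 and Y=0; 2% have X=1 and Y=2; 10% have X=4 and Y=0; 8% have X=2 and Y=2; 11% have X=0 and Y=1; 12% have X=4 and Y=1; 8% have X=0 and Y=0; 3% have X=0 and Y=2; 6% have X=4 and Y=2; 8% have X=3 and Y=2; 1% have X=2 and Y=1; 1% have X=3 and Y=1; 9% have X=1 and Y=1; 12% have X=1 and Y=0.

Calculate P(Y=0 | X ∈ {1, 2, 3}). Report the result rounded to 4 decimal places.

P(X=1) = 0.12 + 0.09 + 0.02 = 0.23.
P(X=2) = 0.08 + 0.01 + 0.08 = 0.17.
P(X=3) = 0.01 + 0.01 + 0.08 = 0.10.
P(X ∈ {1, 2, 3}) = 0.23 + 0.17 + 0.10 = 0.50; P(Y=0, X ∈ {1, 2, 3}) = 0.12 + 0.08 + 0.01 = 0.21.
P(Y=0 | X ∈ {1, 2, 3}) = 0.21/0.50 = 0.4200.

0.4200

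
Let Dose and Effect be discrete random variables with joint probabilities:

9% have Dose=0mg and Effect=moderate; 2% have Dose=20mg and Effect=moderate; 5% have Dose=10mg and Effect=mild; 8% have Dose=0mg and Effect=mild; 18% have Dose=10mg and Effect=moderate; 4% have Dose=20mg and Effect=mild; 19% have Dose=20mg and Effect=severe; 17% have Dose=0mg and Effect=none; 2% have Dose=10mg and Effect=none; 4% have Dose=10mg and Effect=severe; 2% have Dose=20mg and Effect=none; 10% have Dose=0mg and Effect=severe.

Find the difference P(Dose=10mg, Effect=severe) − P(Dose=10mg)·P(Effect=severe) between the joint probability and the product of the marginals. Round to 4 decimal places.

-0.0557

P(Dose=10mg) = 0.02 + 0.05 + 0.18 + 0.04 = 0.29.
P(Effect=severe) = 0.10 + 0.04 + 0.19 = 0.33.
P(Dose=10mg, Effect=severe) − P(Dose=10mg)P(Effect=severe) = 0.04 − 0.29×0.33 = -0.0557.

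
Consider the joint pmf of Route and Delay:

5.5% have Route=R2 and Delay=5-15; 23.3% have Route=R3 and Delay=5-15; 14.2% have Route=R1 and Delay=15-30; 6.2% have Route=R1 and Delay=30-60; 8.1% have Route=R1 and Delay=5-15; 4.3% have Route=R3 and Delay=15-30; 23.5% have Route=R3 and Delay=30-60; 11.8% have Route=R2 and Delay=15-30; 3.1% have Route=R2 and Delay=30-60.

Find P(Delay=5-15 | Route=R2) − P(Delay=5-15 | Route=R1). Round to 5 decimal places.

-0.01460

P(Route=R2) = 0.055 + 0.118 + 0.031 = 0.204; P(Delay=5-15 | Route=R2) = 0.055/0.204 = 0.269608.
P(Route=R1) = 0.081 + 0.142 + 0.062 = 0.285; P(Delay=5-15 | Route=R1) = 0.081/0.285 = 0.284211.
Difference = -0.01460.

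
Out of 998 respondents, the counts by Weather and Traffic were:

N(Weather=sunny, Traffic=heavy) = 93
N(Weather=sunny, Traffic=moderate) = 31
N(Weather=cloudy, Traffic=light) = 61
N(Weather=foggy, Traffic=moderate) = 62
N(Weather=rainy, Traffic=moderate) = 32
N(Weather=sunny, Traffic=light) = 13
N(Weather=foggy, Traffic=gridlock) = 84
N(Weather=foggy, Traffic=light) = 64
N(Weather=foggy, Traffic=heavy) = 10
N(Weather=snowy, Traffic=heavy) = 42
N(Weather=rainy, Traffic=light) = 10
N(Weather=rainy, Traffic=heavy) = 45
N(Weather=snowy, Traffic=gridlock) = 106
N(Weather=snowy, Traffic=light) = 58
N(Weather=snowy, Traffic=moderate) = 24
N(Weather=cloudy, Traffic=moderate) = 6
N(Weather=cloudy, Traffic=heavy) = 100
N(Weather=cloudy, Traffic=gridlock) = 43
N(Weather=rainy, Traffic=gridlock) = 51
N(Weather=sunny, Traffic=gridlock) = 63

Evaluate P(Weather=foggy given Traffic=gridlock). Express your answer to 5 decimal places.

0.24207

Total with Traffic=gridlock: 63 + 43 + 51 + 106 + 84 = 347.
P(Weather=foggy | Traffic=gridlock) = 84/347 = 0.24207.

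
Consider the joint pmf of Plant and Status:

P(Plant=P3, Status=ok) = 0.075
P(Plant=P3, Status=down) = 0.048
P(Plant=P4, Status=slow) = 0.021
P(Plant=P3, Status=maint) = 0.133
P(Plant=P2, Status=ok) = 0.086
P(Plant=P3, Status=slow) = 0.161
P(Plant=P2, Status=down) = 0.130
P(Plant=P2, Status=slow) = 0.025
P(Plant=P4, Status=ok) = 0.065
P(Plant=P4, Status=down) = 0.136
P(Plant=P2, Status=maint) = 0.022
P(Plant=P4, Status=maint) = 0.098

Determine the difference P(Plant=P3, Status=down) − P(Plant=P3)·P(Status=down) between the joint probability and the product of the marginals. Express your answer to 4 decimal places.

-0.0829

P(Plant=P3) = 0.075 + 0.161 + 0.048 + 0.133 = 0.417.
P(Status=down) = 0.130 + 0.048 + 0.136 = 0.314.
P(Plant=P3, Status=down) − P(Plant=P3)P(Status=down) = 0.048 − 0.417×0.314 = -0.0829.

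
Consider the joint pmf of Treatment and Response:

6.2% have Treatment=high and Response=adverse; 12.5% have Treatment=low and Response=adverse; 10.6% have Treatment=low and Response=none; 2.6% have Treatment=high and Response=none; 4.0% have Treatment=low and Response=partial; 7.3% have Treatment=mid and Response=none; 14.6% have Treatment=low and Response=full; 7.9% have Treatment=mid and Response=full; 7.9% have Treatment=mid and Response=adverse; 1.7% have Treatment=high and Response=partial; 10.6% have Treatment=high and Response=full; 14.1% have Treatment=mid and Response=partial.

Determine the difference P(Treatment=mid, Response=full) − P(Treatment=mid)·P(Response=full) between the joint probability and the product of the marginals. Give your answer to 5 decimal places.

-0.04413

P(Treatment=mid) = 0.073 + 0.141 + 0.079 + 0.079 = 0.372.
P(Response=full) = 0.146 + 0.079 + 0.106 = 0.331.
P(Treatment=mid, Response=full) − P(Treatment=mid)P(Response=full) = 0.079 − 0.372×0.331 = -0.04413.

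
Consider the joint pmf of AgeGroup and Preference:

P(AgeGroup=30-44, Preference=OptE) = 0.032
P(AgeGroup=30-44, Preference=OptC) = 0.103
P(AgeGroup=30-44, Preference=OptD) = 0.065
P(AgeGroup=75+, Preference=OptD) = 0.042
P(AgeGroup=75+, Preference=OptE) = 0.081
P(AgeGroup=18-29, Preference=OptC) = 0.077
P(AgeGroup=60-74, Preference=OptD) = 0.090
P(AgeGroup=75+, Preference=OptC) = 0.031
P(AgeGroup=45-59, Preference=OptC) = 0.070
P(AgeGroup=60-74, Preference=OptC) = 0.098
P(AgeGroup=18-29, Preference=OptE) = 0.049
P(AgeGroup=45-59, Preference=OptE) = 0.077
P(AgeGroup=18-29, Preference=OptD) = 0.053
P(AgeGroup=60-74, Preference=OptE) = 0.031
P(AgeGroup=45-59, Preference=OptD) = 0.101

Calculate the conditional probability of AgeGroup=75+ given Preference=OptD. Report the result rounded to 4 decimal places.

P(Preference=OptD) = 0.053 + 0.065 + 0.101 + 0.090 + 0.042 = 0.351.
P(AgeGroup=75+ | Preference=OptD) = 0.042/0.351 = 0.1197.

0.1197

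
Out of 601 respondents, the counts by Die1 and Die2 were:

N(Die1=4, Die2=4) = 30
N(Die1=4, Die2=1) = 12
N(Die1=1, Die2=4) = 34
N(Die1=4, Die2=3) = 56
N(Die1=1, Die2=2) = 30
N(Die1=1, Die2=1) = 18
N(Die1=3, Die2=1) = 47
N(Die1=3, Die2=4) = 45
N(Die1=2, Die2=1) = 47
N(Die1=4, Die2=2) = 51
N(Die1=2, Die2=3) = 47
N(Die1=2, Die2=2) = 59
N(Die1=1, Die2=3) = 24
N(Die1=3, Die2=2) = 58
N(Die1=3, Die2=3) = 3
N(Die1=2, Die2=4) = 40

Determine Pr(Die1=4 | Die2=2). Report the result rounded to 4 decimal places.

Total with Die2=2: 30 + 59 + 58 + 51 = 198.
P(Die1=4 | Die2=2) = 51/198 = 0.2576.

0.2576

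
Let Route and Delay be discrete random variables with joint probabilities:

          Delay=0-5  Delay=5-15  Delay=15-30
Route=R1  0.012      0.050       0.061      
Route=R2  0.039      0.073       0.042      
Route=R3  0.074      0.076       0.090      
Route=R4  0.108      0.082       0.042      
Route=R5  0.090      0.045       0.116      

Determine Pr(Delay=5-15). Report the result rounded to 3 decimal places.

0.326

P(Delay=5-15) = 0.050 + 0.073 + 0.076 + 0.082 + 0.045 = 0.326.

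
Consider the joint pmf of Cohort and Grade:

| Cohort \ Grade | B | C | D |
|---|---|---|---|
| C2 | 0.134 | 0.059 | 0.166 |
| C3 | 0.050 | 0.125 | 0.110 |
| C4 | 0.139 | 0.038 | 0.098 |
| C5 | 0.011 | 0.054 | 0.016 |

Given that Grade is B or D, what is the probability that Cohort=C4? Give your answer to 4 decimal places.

P(Grade=B) = 0.134 + 0.050 + 0.139 + 0.011 = 0.334.
P(Grade=D) = 0.166 + 0.110 + 0.098 + 0.016 = 0.390.
P(Grade ∈ {B, D}) = 0.334 + 0.390 = 0.724; P(Cohort=C4, Grade ∈ {B, D}) = 0.139 + 0.098 = 0.237.
P(Cohort=C4 | Grade ∈ {B, D}) = 0.237/0.724 = 0.3273.

0.3273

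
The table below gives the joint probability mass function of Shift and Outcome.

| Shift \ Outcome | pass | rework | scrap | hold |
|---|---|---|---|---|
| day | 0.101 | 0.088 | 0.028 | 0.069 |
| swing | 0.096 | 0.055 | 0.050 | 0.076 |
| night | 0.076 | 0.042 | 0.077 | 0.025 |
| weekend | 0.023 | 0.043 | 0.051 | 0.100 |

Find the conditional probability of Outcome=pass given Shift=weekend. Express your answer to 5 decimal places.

P(Shift=weekend) = 0.023 + 0.043 + 0.051 + 0.100 = 0.217.
P(Outcome=pass | Shift=weekend) = 0.023/0.217 = 0.10599.

0.10599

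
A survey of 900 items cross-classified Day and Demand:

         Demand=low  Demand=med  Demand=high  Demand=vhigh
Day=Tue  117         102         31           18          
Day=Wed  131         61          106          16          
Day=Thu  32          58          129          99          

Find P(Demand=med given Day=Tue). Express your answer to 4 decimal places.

0.3806

Total with Day=Tue: 117 + 102 + 31 + 18 = 268.
P(Demand=med | Day=Tue) = 102/268 = 0.3806.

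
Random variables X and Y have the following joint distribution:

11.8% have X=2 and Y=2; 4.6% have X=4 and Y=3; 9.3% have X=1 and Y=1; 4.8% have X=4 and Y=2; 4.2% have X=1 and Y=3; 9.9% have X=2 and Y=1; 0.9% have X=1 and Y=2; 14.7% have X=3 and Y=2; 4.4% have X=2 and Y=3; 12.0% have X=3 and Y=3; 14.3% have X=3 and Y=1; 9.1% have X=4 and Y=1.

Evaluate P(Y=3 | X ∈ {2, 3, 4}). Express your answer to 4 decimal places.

0.2453

P(X=2) = 0.099 + 0.118 + 0.044 = 0.261.
P(X=3) = 0.143 + 0.147 + 0.120 = 0.410.
P(X=4) = 0.091 + 0.048 + 0.046 = 0.185.
P(X ∈ {2, 3, 4}) = 0.261 + 0.410 + 0.185 = 0.856; P(Y=3, X ∈ {2, 3, 4}) = 0.044 + 0.120 + 0.046 = 0.210.
P(Y=3 | X ∈ {2, 3, 4}) = 0.210/0.856 = 0.2453.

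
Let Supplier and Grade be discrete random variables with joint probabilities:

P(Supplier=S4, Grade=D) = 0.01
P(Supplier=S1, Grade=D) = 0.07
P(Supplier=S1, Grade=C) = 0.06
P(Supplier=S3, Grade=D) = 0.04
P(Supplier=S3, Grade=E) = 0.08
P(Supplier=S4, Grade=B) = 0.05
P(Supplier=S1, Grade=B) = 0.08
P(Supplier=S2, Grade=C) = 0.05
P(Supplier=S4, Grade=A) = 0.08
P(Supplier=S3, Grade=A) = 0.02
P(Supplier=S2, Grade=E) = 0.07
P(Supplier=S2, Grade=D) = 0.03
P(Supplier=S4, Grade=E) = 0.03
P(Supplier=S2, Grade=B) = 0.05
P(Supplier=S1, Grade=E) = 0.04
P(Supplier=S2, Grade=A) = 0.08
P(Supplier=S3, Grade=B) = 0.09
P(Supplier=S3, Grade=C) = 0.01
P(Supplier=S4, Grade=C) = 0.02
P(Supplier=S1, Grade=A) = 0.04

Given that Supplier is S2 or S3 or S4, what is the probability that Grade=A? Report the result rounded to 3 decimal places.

P(Supplier=S2) = 0.08 + 0.05 + 0.05 + 0.03 + 0.07 = 0.28.
P(Supplier=S3) = 0.02 + 0.09 + 0.01 + 0.04 + 0.08 = 0.24.
P(Supplier=S4) = 0.08 + 0.05 + 0.02 + 0.01 + 0.03 = 0.19.
P(Supplier ∈ {S2, S3, S4}) = 0.28 + 0.24 + 0.19 = 0.71; P(Grade=A, Supplier ∈ {S2, S3, S4}) = 0.08 + 0.02 + 0.08 = 0.18.
P(Grade=A | Supplier ∈ {S2, S3, S4}) = 0.18/0.71 = 0.254.

0.254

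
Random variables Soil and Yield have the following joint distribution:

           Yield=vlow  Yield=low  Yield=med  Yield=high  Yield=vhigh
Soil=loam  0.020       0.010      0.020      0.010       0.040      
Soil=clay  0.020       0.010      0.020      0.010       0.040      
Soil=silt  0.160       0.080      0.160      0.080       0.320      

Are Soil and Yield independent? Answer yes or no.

Every cell satisfies P(Soil,Yield) = P(Soil)·P(Yield). For instance P(Soil=loam) = 0.100, P(Yield=med) = 0.200, and 0.100×0.200 = 0.020 matches the joint entry. So Soil and Yield are independent.

yes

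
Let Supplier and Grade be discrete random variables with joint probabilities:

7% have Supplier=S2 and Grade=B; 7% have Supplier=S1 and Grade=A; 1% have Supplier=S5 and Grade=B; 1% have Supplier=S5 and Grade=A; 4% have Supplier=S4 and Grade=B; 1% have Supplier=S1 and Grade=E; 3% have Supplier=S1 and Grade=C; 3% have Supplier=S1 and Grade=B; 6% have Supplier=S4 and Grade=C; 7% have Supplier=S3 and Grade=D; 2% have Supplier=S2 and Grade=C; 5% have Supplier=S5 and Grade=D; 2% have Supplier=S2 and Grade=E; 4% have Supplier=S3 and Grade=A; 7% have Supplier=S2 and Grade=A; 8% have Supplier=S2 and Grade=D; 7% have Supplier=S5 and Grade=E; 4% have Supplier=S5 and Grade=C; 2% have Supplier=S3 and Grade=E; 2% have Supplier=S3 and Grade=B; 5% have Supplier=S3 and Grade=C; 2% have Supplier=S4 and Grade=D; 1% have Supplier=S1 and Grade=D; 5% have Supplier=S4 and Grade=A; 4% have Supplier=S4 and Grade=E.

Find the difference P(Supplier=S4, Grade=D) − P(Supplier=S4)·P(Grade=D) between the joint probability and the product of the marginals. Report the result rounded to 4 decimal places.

-0.0283

P(Supplier=S4) = 0.05 + 0.04 + 0.06 + 0.02 + 0.04 = 0.21.
P(Grade=D) = 0.01 + 0.08 + 0.07 + 0.02 + 0.05 = 0.23.
P(Supplier=S4, Grade=D) − P(Supplier=S4)P(Grade=D) = 0.02 − 0.21×0.23 = -0.0283.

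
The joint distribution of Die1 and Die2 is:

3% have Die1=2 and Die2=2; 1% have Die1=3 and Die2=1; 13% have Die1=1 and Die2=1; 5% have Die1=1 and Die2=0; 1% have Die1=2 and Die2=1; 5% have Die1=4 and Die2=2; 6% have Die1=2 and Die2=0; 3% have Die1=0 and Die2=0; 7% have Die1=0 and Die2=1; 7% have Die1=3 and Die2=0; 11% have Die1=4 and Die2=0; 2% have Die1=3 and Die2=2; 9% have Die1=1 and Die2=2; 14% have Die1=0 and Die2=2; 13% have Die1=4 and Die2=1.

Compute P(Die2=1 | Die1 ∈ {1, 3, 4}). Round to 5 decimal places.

0.40909

P(Die1=1) = 0.05 + 0.13 + 0.09 = 0.27.
P(Die1=3) = 0.07 + 0.01 + 0.02 = 0.10.
P(Die1=4) = 0.11 + 0.13 + 0.05 = 0.29.
P(Die1 ∈ {1, 3, 4}) = 0.27 + 0.10 + 0.29 = 0.66; P(Die2=1, Die1 ∈ {1, 3, 4}) = 0.13 + 0.01 + 0.13 = 0.27.
P(Die2=1 | Die1 ∈ {1, 3, 4}) = 0.27/0.66 = 0.40909.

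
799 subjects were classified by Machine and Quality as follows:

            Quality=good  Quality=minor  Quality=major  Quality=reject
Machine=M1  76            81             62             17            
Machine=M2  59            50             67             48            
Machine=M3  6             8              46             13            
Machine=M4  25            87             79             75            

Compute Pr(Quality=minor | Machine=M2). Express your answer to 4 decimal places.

0.2232

Total with Machine=M2: 59 + 50 + 67 + 48 = 224.
P(Quality=minor | Machine=M2) = 50/224 = 0.2232.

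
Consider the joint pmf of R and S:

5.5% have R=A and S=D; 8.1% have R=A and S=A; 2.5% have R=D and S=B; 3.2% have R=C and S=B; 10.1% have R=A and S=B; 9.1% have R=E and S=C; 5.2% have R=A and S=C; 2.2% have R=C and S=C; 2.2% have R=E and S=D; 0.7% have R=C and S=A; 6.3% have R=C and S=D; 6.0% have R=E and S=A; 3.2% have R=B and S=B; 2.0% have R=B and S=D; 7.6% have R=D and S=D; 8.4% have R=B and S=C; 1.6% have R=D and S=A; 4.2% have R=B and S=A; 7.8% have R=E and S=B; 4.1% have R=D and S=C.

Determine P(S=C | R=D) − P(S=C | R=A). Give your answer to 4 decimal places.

P(R=D) = 0.016 + 0.025 + 0.041 + 0.076 = 0.158; P(S=C | R=D) = 0.041/0.158 = 0.25949.
P(R=A) = 0.081 + 0.101 + 0.052 + 0.055 = 0.289; P(S=C | R=A) = 0.052/0.289 = 0.17993.
Difference = 0.0796.

0.0796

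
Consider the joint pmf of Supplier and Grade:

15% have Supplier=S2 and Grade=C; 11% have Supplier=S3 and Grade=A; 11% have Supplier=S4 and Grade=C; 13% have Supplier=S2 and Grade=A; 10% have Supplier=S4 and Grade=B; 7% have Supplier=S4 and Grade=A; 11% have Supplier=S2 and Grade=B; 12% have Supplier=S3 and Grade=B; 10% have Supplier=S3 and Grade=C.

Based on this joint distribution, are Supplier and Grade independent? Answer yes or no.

P(Supplier=S3) = 0.33 and P(Grade=C) = 0.36, so their product is 0.1188, but P(Supplier=S3, Grade=C) = 0.10. Since these differ, Supplier and Grade are not independent.

no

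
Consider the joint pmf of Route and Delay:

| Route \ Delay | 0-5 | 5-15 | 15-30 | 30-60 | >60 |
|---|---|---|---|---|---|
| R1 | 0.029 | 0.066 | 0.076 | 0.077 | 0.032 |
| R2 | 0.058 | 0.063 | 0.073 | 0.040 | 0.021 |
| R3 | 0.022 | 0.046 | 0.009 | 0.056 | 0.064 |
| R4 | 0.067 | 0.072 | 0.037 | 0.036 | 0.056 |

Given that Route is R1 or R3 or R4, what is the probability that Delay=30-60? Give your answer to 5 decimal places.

0.22685

P(Route=R1) = 0.029 + 0.066 + 0.076 + 0.077 + 0.032 = 0.280.
P(Route=R3) = 0.022 + 0.046 + 0.009 + 0.056 + 0.064 = 0.197.
P(Route=R4) = 0.067 + 0.072 + 0.037 + 0.036 + 0.056 = 0.268.
P(Route ∈ {R1, R3, R4}) = 0.280 + 0.197 + 0.268 = 0.745; P(Delay=30-60, Route ∈ {R1, R3, R4}) = 0.077 + 0.056 + 0.036 = 0.169.
P(Delay=30-60 | Route ∈ {R1, R3, R4}) = 0.169/0.745 = 0.22685.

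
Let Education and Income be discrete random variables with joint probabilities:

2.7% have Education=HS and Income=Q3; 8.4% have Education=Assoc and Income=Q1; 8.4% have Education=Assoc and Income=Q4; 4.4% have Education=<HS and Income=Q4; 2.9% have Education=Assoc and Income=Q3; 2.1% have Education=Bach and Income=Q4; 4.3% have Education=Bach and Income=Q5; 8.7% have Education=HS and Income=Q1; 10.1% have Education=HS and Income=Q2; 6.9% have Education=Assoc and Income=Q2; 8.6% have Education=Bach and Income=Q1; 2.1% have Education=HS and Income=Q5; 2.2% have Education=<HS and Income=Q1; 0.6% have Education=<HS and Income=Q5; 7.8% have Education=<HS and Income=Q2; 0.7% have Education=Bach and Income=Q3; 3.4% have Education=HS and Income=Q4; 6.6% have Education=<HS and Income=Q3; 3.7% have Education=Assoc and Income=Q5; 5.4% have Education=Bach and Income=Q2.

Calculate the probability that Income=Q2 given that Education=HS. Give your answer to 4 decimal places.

0.3741

P(Education=HS) = 0.087 + 0.101 + 0.027 + 0.034 + 0.021 = 0.270.
P(Income=Q2 | Education=HS) = 0.101/0.270 = 0.3741.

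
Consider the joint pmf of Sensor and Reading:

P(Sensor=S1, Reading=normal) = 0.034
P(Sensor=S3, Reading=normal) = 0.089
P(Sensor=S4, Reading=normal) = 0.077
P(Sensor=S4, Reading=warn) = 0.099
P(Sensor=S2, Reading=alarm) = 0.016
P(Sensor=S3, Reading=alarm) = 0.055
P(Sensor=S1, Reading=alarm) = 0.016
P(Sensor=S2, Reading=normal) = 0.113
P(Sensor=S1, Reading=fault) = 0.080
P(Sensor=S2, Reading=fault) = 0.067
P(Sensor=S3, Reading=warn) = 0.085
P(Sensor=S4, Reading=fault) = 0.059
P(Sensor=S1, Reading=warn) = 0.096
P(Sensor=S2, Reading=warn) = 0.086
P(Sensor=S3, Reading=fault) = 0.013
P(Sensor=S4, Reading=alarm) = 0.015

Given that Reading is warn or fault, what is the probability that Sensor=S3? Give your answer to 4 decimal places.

0.1675

P(Reading=warn) = 0.096 + 0.086 + 0.085 + 0.099 = 0.366.
P(Reading=fault) = 0.080 + 0.067 + 0.013 + 0.059 = 0.219.
P(Reading ∈ {warn, fault}) = 0.366 + 0.219 = 0.585; P(Sensor=S3, Reading ∈ {warn, fault}) = 0.085 + 0.013 = 0.098.
P(Sensor=S3 | Reading ∈ {warn, fault}) = 0.098/0.585 = 0.1675.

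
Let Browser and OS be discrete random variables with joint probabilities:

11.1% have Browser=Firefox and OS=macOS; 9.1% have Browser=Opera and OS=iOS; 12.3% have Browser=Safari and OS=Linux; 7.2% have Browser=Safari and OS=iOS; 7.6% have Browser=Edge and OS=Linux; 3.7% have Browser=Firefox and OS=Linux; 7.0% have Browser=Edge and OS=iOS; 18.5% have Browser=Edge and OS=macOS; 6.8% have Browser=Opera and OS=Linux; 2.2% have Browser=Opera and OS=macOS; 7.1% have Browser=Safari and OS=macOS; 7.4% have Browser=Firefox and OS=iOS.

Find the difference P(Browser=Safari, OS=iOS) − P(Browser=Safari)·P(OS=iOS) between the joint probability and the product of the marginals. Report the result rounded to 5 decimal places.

P(Browser=Safari) = 0.071 + 0.123 + 0.072 = 0.266.
P(OS=iOS) = 0.074 + 0.072 + 0.070 + 0.091 = 0.307.
P(Browser=Safari, OS=iOS) − P(Browser=Safari)P(OS=iOS) = 0.072 − 0.266×0.307 = -0.00966.

-0.00966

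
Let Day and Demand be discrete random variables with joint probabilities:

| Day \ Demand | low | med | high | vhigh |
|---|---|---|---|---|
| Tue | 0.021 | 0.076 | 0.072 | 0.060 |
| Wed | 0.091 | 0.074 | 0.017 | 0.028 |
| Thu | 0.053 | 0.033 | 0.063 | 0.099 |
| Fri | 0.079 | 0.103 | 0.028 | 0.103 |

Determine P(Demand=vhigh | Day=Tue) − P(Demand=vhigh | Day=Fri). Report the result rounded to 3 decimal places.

-0.067

P(Day=Tue) = 0.021 + 0.076 + 0.072 + 0.060 = 0.229; P(Demand=vhigh | Day=Tue) = 0.060/0.229 = 0.2620.
P(Day=Fri) = 0.079 + 0.103 + 0.028 + 0.103 = 0.313; P(Demand=vhigh | Day=Fri) = 0.103/0.313 = 0.3291.
Difference = -0.067.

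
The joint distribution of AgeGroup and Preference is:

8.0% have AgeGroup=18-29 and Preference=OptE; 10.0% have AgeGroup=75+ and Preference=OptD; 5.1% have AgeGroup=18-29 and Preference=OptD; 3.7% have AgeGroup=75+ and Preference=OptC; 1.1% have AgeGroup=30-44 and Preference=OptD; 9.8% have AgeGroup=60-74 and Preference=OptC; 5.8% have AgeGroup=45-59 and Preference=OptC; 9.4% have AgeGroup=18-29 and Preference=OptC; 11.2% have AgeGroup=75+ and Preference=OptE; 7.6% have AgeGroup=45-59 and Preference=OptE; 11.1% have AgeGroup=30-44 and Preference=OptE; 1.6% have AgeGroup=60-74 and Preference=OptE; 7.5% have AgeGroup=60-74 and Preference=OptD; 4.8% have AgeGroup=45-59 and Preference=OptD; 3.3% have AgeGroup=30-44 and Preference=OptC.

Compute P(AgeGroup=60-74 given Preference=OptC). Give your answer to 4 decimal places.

0.3063

P(Preference=OptC) = 0.094 + 0.033 + 0.058 + 0.098 + 0.037 = 0.320.
P(AgeGroup=60-74 | Preference=OptC) = 0.098/0.320 = 0.3063.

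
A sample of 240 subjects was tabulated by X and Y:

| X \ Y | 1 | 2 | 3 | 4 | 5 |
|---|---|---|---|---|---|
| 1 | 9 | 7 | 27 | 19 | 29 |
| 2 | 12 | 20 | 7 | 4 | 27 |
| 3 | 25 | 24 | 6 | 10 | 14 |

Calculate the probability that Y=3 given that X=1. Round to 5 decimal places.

0.29670

Total with X=1: 9 + 7 + 27 + 19 + 29 = 91.
P(Y=3 | X=1) = 27/91 = 0.29670.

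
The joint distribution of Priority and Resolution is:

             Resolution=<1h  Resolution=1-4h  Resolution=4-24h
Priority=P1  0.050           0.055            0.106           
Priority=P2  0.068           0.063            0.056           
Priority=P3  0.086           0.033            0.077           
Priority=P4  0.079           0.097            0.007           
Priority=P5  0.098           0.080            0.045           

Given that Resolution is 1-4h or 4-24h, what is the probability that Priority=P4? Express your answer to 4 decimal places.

P(Resolution=1-4h) = 0.055 + 0.063 + 0.033 + 0.097 + 0.080 = 0.328.
P(Resolution=4-24h) = 0.106 + 0.056 + 0.077 + 0.007 + 0.045 = 0.291.
P(Resolution ∈ {1-4h, 4-24h}) = 0.328 + 0.291 = 0.619; P(Priority=P4, Resolution ∈ {1-4h, 4-24h}) = 0.097 + 0.007 = 0.104.
P(Priority=P4 | Resolution ∈ {1-4h, 4-24h}) = 0.104/0.619 = 0.1680.

0.1680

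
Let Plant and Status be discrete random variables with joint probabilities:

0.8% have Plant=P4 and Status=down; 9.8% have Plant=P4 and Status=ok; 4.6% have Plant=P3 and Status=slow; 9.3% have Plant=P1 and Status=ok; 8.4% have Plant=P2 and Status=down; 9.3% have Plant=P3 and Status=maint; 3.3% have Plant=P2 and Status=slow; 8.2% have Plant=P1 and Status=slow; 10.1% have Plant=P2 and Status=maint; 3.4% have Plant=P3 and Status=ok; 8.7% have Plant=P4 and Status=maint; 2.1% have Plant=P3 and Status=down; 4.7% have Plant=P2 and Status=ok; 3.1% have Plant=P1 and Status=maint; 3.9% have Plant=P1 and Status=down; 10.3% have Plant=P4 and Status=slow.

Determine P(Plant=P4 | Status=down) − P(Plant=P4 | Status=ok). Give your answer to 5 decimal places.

P(Status=down) = 0.039 + 0.084 + 0.021 + 0.008 = 0.152; P(Plant=P4 | Status=down) = 0.008/0.152 = 0.052632.
P(Status=ok) = 0.093 + 0.047 + 0.034 + 0.098 = 0.272; P(Plant=P4 | Status=ok) = 0.098/0.272 = 0.360294.
Difference = -0.30766.

-0.30766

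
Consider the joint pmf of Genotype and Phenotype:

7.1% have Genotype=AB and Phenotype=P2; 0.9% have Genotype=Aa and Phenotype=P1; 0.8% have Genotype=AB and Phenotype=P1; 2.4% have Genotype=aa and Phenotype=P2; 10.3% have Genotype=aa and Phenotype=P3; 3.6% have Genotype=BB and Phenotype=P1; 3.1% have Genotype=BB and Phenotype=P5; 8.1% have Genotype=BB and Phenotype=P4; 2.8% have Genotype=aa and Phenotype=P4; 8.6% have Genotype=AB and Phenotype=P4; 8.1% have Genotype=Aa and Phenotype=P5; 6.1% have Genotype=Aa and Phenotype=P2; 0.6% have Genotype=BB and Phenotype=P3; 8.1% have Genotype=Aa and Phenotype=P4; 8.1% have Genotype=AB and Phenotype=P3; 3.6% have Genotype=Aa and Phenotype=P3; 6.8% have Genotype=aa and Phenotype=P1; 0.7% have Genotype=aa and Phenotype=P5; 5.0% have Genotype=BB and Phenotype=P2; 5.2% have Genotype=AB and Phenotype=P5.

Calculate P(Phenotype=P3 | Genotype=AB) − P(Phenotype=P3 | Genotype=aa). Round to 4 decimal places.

-0.1760

P(Genotype=AB) = 0.008 + 0.071 + 0.081 + 0.086 + 0.052 = 0.298; P(Phenotype=P3 | Genotype=AB) = 0.081/0.298 = 0.27181.
P(Genotype=aa) = 0.068 + 0.024 + 0.103 + 0.028 + 0.007 = 0.230; P(Phenotype=P3 | Genotype=aa) = 0.103/0.230 = 0.44783.
Difference = -0.1760.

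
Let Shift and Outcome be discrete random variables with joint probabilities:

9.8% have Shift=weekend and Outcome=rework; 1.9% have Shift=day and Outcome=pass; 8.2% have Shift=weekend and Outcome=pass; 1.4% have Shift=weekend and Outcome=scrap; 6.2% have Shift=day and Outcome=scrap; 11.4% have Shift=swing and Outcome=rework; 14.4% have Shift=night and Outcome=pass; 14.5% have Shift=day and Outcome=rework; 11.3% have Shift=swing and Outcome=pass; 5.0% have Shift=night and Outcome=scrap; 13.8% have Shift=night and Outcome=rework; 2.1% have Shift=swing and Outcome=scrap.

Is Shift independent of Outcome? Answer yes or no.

no

P(Shift=day) = 0.226 and P(Outcome=pass) = 0.358, so their product is 0.08091, but P(Shift=day, Outcome=pass) = 0.019. Since these differ, Shift and Outcome are not independent.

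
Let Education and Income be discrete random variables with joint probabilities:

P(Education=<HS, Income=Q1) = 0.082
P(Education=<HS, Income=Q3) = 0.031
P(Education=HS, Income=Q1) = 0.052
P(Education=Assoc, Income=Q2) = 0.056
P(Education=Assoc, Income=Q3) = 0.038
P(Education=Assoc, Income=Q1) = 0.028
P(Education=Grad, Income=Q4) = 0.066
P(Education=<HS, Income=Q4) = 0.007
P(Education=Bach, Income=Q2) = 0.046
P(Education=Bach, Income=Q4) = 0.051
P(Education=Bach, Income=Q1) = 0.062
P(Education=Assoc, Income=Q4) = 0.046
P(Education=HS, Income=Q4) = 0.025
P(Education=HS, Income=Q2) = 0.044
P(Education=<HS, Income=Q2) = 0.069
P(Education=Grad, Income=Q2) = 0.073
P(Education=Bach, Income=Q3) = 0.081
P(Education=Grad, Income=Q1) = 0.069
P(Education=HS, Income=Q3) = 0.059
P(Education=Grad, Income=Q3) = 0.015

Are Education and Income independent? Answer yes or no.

P(Education=Grad) = 0.223 and P(Income=Q3) = 0.224, so their product is 0.04995, but P(Education=Grad, Income=Q3) = 0.015. Since these differ, Education and Income are not independent.

no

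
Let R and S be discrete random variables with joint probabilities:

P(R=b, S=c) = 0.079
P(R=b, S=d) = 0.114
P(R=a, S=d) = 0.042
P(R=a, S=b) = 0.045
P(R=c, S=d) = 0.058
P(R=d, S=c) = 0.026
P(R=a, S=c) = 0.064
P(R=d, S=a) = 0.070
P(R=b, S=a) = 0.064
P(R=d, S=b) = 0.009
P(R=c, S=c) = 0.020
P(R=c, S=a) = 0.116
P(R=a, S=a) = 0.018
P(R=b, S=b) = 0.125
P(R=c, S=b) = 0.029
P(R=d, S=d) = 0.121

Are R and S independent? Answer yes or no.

no

P(R=c) = 0.223 and P(S=a) = 0.268, so their product is 0.05976, but P(R=c, S=a) = 0.116. Since these differ, R and S are not independent.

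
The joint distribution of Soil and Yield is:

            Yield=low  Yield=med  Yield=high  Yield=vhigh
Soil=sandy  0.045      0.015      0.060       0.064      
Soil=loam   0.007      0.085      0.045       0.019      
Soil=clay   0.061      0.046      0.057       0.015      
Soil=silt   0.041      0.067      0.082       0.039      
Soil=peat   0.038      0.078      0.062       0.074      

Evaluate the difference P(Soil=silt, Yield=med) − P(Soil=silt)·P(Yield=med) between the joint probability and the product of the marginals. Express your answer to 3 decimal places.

0.000

P(Soil=silt) = 0.041 + 0.067 + 0.082 + 0.039 = 0.229.
P(Yield=med) = 0.015 + 0.085 + 0.046 + 0.067 + 0.078 = 0.291.
P(Soil=silt, Yield=med) − P(Soil=silt)P(Yield=med) = 0.067 − 0.229×0.291 = 0.000.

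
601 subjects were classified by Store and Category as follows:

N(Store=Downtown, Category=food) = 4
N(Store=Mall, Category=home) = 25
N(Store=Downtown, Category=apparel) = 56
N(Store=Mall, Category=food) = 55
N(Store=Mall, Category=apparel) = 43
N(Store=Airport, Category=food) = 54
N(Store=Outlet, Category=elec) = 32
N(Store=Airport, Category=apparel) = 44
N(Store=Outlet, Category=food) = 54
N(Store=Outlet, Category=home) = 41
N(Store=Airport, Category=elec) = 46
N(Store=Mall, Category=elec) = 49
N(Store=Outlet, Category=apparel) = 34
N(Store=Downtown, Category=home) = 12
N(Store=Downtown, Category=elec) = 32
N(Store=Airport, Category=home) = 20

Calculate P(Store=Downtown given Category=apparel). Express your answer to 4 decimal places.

0.3164

Total with Category=apparel: 56 + 43 + 44 + 34 = 177.
P(Store=Downtown | Category=apparel) = 56/177 = 0.3164.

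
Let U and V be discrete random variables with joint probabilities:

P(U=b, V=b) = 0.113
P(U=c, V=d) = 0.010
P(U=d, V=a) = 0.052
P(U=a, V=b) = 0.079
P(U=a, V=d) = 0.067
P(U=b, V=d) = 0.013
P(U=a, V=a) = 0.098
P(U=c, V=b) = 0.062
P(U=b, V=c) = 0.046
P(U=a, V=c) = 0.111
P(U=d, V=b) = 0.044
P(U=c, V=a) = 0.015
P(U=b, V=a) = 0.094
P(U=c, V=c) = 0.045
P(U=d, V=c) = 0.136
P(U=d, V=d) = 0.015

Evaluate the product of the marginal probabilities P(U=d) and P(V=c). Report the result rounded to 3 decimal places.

P(U=d) = 0.052 + 0.044 + 0.136 + 0.015 = 0.247.
P(V=c) = 0.111 + 0.046 + 0.045 + 0.136 = 0.338.
Product: 0.247 × 0.338 = 0.083.

0.083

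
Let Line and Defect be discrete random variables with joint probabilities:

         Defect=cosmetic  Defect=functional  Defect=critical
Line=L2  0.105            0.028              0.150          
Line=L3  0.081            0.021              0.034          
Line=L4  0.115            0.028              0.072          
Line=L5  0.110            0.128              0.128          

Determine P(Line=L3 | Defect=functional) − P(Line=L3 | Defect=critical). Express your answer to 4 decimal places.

0.0139

P(Defect=functional) = 0.028 + 0.021 + 0.028 + 0.128 = 0.205; P(Line=L3 | Defect=functional) = 0.021/0.205 = 0.10244.
P(Defect=critical) = 0.150 + 0.034 + 0.072 + 0.128 = 0.384; P(Line=L3 | Defect=critical) = 0.034/0.384 = 0.08854.
Difference = 0.0139.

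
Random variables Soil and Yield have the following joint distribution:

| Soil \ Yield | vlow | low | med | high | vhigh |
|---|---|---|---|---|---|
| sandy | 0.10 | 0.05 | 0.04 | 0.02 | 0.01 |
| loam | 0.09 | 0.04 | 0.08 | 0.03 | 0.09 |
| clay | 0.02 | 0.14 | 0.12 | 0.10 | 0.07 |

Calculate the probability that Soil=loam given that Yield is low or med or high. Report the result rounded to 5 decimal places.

P(Yield=low) = 0.05 + 0.04 + 0.14 = 0.23.
P(Yield=med) = 0.04 + 0.08 + 0.12 = 0.24.
P(Yield=high) = 0.02 + 0.03 + 0.10 = 0.15.
P(Yield ∈ {low, med, high}) = 0.23 + 0.24 + 0.15 = 0.62; P(Soil=loam, Yield ∈ {low, med, high}) = 0.04 + 0.08 + 0.03 = 0.15.
P(Soil=loam | Yield ∈ {low, med, high}) = 0.15/0.62 = 0.24194.

0.24194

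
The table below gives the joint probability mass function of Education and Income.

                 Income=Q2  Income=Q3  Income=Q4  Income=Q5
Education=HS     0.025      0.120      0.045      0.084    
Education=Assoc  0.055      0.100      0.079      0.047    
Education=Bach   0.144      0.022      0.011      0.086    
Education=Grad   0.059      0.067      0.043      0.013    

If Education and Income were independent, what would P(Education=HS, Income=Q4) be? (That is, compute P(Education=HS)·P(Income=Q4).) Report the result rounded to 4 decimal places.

P(Education=HS) = 0.025 + 0.120 + 0.045 + 0.084 = 0.274.
P(Income=Q4) = 0.045 + 0.079 + 0.011 + 0.043 = 0.178.
Product: 0.274 × 0.178 = 0.0488.

0.0488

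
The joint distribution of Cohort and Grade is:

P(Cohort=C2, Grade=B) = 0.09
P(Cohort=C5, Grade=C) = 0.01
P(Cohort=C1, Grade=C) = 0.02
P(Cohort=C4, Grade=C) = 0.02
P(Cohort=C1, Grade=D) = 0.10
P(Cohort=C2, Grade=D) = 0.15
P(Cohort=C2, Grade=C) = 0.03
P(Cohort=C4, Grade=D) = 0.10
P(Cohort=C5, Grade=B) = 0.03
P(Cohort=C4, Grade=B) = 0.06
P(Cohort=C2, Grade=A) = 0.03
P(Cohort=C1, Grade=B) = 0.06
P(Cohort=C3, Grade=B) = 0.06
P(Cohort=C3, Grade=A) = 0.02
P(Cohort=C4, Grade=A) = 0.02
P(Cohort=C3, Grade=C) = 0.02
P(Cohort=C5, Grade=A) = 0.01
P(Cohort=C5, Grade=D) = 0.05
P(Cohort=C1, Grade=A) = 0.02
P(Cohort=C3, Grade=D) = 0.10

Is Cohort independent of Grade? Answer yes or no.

yes

Every cell satisfies P(Cohort,Grade) = P(Cohort)·P(Grade). For instance P(Cohort=C3) = 0.20, P(Grade=D) = 0.50, and 0.20×0.50 = 0.10 matches the joint entry. So Cohort and Grade are independent.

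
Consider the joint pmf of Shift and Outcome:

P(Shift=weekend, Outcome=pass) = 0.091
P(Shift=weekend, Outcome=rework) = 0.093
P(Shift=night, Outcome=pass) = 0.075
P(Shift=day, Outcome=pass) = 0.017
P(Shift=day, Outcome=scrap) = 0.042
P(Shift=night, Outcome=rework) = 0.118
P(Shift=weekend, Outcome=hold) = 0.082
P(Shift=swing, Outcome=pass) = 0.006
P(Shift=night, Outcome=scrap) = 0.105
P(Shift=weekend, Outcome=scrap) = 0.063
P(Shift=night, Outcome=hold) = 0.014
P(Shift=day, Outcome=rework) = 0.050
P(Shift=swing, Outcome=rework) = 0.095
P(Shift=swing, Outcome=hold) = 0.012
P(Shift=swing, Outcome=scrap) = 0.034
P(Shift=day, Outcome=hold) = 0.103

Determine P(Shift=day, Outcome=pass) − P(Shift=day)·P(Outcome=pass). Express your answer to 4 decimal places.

P(Shift=day) = 0.017 + 0.050 + 0.042 + 0.103 = 0.212.
P(Outcome=pass) = 0.017 + 0.006 + 0.075 + 0.091 = 0.189.
P(Shift=day, Outcome=pass) − P(Shift=day)P(Outcome=pass) = 0.017 − 0.212×0.189 = -0.0231.

-0.0231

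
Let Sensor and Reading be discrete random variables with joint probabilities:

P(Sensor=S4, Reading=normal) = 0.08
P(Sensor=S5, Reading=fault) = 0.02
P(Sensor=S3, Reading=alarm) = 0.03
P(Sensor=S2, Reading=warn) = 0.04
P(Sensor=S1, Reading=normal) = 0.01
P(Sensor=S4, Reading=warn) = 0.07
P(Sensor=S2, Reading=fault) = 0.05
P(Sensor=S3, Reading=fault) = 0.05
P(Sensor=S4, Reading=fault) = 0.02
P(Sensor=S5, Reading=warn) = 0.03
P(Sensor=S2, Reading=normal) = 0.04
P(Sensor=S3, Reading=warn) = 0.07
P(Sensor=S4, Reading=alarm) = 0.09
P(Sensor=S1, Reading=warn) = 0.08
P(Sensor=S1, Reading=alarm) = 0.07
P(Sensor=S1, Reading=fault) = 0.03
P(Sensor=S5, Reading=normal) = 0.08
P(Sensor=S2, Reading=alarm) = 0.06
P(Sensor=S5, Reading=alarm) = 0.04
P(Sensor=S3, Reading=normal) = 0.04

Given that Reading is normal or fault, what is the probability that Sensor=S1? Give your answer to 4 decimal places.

0.0952

P(Reading=normal) = 0.01 + 0.04 + 0.04 + 0.08 + 0.08 = 0.25.
P(Reading=fault) = 0.03 + 0.05 + 0.05 + 0.02 + 0.02 = 0.17.
P(Reading ∈ {normal, fault}) = 0.25 + 0.17 = 0.42; P(Sensor=S1, Reading ∈ {normal, fault}) = 0.01 + 0.03 = 0.04.
P(Sensor=S1 | Reading ∈ {normal, fault}) = 0.04/0.42 = 0.0952.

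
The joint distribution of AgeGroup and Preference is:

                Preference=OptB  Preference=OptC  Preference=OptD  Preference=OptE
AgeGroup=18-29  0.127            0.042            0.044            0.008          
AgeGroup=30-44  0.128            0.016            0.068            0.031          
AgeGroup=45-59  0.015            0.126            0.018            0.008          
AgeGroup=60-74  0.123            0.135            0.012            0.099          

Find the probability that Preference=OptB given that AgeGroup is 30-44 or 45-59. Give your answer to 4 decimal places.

0.3488

P(AgeGroup=30-44) = 0.128 + 0.016 + 0.068 + 0.031 = 0.243.
P(AgeGroup=45-59) = 0.015 + 0.126 + 0.018 + 0.008 = 0.167.
P(AgeGroup ∈ {30-44, 45-59}) = 0.243 + 0.167 = 0.410; P(Preference=OptB, AgeGroup ∈ {30-44, 45-59}) = 0.128 + 0.015 = 0.143.
P(Preference=OptB | AgeGroup ∈ {30-44, 45-59}) = 0.143/0.410 = 0.3488.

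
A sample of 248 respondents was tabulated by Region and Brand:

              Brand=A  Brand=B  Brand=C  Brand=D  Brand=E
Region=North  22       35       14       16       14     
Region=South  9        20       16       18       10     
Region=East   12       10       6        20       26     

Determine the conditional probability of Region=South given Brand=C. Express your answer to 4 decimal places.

Total with Brand=C: 14 + 16 + 6 = 36.
P(Region=South | Brand=C) = 16/36 = 0.4444.

0.4444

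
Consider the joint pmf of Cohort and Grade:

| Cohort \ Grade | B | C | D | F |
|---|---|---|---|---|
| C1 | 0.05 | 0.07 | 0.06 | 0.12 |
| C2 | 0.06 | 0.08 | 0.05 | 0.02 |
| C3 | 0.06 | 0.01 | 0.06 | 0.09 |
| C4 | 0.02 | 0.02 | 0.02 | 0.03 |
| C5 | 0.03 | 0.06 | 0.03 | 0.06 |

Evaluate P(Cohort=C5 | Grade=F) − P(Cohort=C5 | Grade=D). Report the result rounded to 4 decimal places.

P(Grade=F) = 0.12 + 0.02 + 0.09 + 0.03 + 0.06 = 0.32; P(Cohort=C5 | Grade=F) = 0.06/0.32 = 0.18750.
P(Grade=D) = 0.06 + 0.05 + 0.06 + 0.02 + 0.03 = 0.22; P(Cohort=C5 | Grade=D) = 0.03/0.22 = 0.13636.
Difference = 0.0511.

0.0511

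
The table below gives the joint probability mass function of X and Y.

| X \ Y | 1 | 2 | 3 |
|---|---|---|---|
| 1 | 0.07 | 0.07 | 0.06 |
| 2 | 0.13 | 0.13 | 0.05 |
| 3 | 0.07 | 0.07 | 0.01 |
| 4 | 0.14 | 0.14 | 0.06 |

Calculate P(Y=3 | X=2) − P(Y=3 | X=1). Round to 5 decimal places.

P(X=2) = 0.13 + 0.13 + 0.05 = 0.31; P(Y=3 | X=2) = 0.05/0.31 = 0.161290.
P(X=1) = 0.07 + 0.07 + 0.06 = 0.20; P(Y=3 | X=1) = 0.06/0.20 = 0.300000.
Difference = -0.13871.

-0.13871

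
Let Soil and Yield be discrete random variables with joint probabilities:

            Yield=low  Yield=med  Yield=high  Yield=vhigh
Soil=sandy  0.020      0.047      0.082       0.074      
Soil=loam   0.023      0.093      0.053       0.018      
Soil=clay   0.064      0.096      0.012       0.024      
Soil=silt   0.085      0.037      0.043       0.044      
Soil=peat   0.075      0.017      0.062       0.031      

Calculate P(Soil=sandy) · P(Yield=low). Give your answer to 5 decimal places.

P(Soil=sandy) = 0.020 + 0.047 + 0.082 + 0.074 = 0.223.
P(Yield=low) = 0.020 + 0.023 + 0.064 + 0.085 + 0.075 = 0.267.
Product: 0.223 × 0.267 = 0.05954.

0.05954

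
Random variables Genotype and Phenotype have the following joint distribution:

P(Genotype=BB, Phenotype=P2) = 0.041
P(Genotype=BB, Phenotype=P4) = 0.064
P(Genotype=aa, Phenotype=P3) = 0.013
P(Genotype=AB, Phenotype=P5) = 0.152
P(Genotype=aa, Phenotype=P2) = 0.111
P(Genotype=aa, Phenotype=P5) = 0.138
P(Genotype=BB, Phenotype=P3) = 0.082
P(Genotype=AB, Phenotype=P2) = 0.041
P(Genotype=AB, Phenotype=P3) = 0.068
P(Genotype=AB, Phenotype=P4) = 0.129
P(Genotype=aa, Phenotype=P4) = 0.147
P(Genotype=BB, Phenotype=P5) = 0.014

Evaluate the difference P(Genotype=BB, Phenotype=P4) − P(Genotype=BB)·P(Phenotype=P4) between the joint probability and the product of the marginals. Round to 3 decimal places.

-0.004

P(Genotype=BB) = 0.041 + 0.082 + 0.064 + 0.014 = 0.201.
P(Phenotype=P4) = 0.147 + 0.129 + 0.064 = 0.340.
P(Genotype=BB, Phenotype=P4) − P(Genotype=BB)P(Phenotype=P4) = 0.064 − 0.201×0.340 = -0.004.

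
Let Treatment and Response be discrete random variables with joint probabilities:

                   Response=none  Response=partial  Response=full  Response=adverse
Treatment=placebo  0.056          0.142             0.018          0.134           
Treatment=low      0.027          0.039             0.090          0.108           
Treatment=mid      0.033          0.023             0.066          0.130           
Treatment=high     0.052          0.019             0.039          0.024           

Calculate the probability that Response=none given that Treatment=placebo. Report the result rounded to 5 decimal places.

P(Treatment=placebo) = 0.056 + 0.142 + 0.018 + 0.134 = 0.350.
P(Response=none | Treatment=placebo) = 0.056/0.350 = 0.16000.

0.16000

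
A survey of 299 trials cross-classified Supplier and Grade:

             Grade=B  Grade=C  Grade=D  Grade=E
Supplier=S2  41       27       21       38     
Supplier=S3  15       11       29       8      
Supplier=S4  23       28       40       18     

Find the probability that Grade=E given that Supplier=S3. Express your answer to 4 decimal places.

Total with Supplier=S3: 15 + 11 + 29 + 8 = 63.
P(Grade=E | Supplier=S3) = 8/63 = 0.1270.

0.1270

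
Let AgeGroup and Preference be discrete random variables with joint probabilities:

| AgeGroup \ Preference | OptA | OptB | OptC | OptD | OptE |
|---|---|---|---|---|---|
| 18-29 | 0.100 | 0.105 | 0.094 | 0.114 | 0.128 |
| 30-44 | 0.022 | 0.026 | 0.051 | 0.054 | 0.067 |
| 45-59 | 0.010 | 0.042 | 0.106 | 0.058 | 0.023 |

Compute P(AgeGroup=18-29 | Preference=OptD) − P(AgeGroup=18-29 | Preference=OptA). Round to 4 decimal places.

P(Preference=OptD) = 0.114 + 0.054 + 0.058 = 0.226; P(AgeGroup=18-29 | Preference=OptD) = 0.114/0.226 = 0.50442.
P(Preference=OptA) = 0.100 + 0.022 + 0.010 = 0.132; P(AgeGroup=18-29 | Preference=OptA) = 0.100/0.132 = 0.75758.
Difference = -0.2532.

-0.2532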